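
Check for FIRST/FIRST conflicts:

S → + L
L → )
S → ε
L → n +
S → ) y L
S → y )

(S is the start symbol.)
A FIRST/FIRST conflict occurs when two productions N → α and N → β for the same non-terminal have FIRST(α) ∩ FIRST(β) ≠ ∅ (with ε ∈ FIRST of a nullable right-hand side, so two nullable alternatives also conflict).

Productions for S:
  S → + L: FIRST = { '+' }
  S → ε: FIRST = { ε }
  S → ) y L: FIRST = { ')' }
  S → y ): FIRST = { 'y' }
Productions for L:
  L → ): FIRST = { ')' }
  L → n +: FIRST = { 'n' }

All alternatives of each non-terminal have pairwise disjoint FIRST sets.

Answer: No FIRST/FIRST conflicts.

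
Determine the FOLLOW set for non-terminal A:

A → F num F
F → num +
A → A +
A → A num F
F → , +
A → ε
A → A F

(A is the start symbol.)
{ $, '+', ',', 'num' }

A is the start symbol, so $ ∈ FOLLOW(A).
In A → A +: A is followed by '+', add FIRST('+') \ {ε} = { '+' }
In A → A num F: A is followed by num F, add FIRST(num F) \ {ε} = { 'num' }
In A → A F: A is followed by F, add FIRST(F) \ {ε} = { ',', 'num' }

Taking the union: FOLLOW(A) = { $, '+', ',', 'num' }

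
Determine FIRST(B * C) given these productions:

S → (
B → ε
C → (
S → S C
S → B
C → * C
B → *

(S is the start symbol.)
{ '*' }

FIRST sets of the non-terminals involved (from the grammar, by fixed-point iteration):
  FIRST(B) = { '*', ε }

To compute FIRST(B * C), process the symbols left to right:
Symbol B is a non-terminal. Add FIRST(B) \ {ε} = { '*' }
B is nullable (ε ∈ FIRST(B)), continue to the next symbol.
Symbol * is a terminal. Add '*' and stop.
FIRST(B * C) = { '*' }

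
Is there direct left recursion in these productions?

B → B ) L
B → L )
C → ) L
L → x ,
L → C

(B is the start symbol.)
Direct left recursion occurs when N → N α for some non-terminal N (the right-hand side begins with the left-hand side itself).

B → B ) L: LEFT RECURSIVE (starts with B)
B → L ): starts with L
C → ) L: starts with ')'
L → x ,: starts with x
L → C: starts with C

The grammar has direct left recursion on: B.

Answer: Yes, B is left-recursive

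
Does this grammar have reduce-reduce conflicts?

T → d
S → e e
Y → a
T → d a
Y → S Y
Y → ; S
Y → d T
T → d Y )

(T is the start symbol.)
A reduce-reduce conflict occurs when an LR(0) state has two complete items [A → α .] and [B → β .] — both call for a reduction, and with no lookahead the parser cannot choose between them.

Augment with T' → T and build the canonical LR(0) collection (I0 = CLOSURE({[T' → . T]}), then GOTO on every symbol after a dot until no new states appear). It has 15 states:
  I0: { [T → . d Y )], [T → . d a], [T → . d], [T' → . T] }  — shift
  I1: { [T' → T .] }  — accept
  I2: { [S → . e e], [T → d . Y )], [T → d . a], [T → d .], [Y → . ; S], [Y → . S Y], [Y → . a], [Y → . d T] }  — shift, reduce
  I3: { [S → . e e], [Y → ; . S] }  — shift
  I4: { [S → . e e], [Y → . ; S], [Y → . S Y], [Y → . a], [Y → . d T], [Y → S . Y] }  — shift
  I5: { [T → d Y . )] }  — shift
  I6: { [T → d a .], [Y → a .] }  — 2 reduces
  I7: { [T → . d Y )], [T → . d a], [T → . d], [Y → d . T] }  — shift
  I8: { [S → e . e] }  — shift
  I9: { [S → e e .] }  — reduce
  I10: { [Y → d T .] }  — reduce
  I11: { [T → d Y ) .] }  — reduce
  I12: { [Y → S Y .] }  — reduce
  I13: { [Y → a .] }  — reduce
  I14: { [Y → ; S .] }  — reduce

I6 contains complete items [T → d a .], [Y → a .] — reduce-reduce conflict.

Answer: Yes — I6: [T → d a .] vs [Y → a .]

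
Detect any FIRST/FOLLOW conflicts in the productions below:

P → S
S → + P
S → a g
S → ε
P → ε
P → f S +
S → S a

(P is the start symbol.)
A FIRST/FOLLOW conflict occurs when a non-terminal N has a nullable alternative N → β (β ⇒* ε) and another alternative N → α with FIRST(α) ∩ FOLLOW(N) ≠ ∅: on such a lookahead the parser cannot decide between expanding α and letting N vanish via β.

Nullable non-terminals: P, S.
FIRST sets used below: FIRST(S) = { '+', 'a', ε }

P: nullable alternative(s) P → S, P → ε; FOLLOW(P) = { $, '+', 'a' }
  P → S: FIRST \ {ε} = { '+', 'a' } — overlaps FOLLOW(P) on { '+', 'a' }: CONFLICT
  P → ε: FIRST \ {ε} = { } — disjoint from FOLLOW(P)
  P → f S +: FIRST \ {ε} = { 'f' } — disjoint from FOLLOW(P)

S: nullable alternative(s) S → ε; FOLLOW(S) = { $, '+', 'a' }
  S → + P: FIRST \ {ε} = { '+' } — overlaps FOLLOW(S) on { '+' }: CONFLICT
  S → a g: FIRST \ {ε} = { 'a' } — overlaps FOLLOW(S) on { 'a' }: CONFLICT
  S → ε: FIRST \ {ε} = { } — this is the only nullable alternative, skip
  S → S a: FIRST \ {ε} = { '+', 'a' } — overlaps FOLLOW(S) on { '+', 'a' }: CONFLICT

So the grammar has 4 FIRST/FOLLOW conflicts (marked CONFLICT above).

Answer: Yes. P → S with FOLLOW(P) on { '+', 'a' }; S → '+' P with FOLLOW(S) on { '+' }; S → a g with FOLLOW(S) on { 'a' }; S → S a with FOLLOW(S) on { '+', 'a' }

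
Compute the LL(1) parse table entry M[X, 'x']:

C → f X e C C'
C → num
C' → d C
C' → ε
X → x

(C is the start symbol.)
X → x

To find M[X, 'x'], we find productions for X where 'x' is in the predict set (PREDICT(N → α) = (FIRST(α) \ {ε}) ∪ (FOLLOW(N) if α ⇒* ε)).

X → x: PREDICT = { 'x' }
  'x' is in predict set, so this production goes in M[X, 'x']

M[X, 'x'] = X → x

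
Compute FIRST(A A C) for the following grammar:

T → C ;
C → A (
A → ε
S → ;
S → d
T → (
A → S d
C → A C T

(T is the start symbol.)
{ '(', ';', 'd' }

FIRST sets of the non-terminals involved (from the grammar, by fixed-point iteration):
  FIRST(A) = { ';', 'd', ε }
  FIRST(C) = { '(', ';', 'd' }

To compute FIRST(A A C), process the symbols left to right:
Symbol A is a non-terminal. Add FIRST(A) \ {ε} = { ';', 'd' }
A is nullable (ε ∈ FIRST(A)), continue to the next symbol.
Symbol A is a non-terminal. Add FIRST(A) \ {ε} = { ';', 'd' }
A is nullable (ε ∈ FIRST(A)), continue to the next symbol.
Symbol C is a non-terminal. Add FIRST(C) \ {ε} = { '(', ';', 'd' }
C is not nullable (ε ∉ FIRST(C)), so stop here.
FIRST(A A C) = { '(', ';', 'd' }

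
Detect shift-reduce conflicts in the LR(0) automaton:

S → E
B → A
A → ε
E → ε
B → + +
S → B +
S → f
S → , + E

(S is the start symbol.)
Yes — I0: [A → .] vs [B → . + +]

Augment with S' → S and build the canonical LR(0) collection (I0 = CLOSURE({[S' → . S]}), then GOTO on every symbol after a dot until no new states appear). It has 12 states:
  I0: { [A → .], [B → . + +], [B → . A], [E → .], [S → . , + E], [S → . B +], [S → . E], [S → . f], [S' → . S] }  — shift, 2 reduces
  I1: { [B → + . +] }  — shift
  I2: { [S → , . + E] }  — shift
  I3: { [B → A .] }  — reduce
  I4: { [S → B . +] }  — shift
  I5: { [S → E .] }  — reduce
  I6: { [S' → S .] }  — accept
  I7: { [S → f .] }  — reduce
  I8: { [S → B + .] }  — reduce
  I9: { [E → .], [S → , + . E] }  — reduce
  I10: { [S → , + E .] }  — reduce
  I11: { [B → + + .] }  — reduce

I0 contains reduce items [A → .], [E → .] and shift items [B → . + +], [S → . , + E], [S → . f] — shift-reduce conflict.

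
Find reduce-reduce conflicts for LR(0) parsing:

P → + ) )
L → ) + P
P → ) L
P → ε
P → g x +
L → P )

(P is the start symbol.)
A reduce-reduce conflict occurs when an LR(0) state has two complete items [A → α .] and [B → β .] — both call for a reduction, and with no lookahead the parser cannot choose between them.

Augment with P' → P and build the canonical LR(0) collection (I0 = CLOSURE({[P' → . P]}), then GOTO on every symbol after a dot until no new states appear). It has 17 states:
  I0: { [P → . ) L], [P → . + ) )], [P → . g x +], [P → .], [P' → . P] }  — shift, reduce
  I1: { [L → . ) + P], [L → . P )], [P → ) . L], [P → . ) L], [P → . + ) )], [P → . g x +], [P → .] }  — shift, reduce
  I2: { [P → + . ) )] }  — shift
  I3: { [P' → P .] }  — accept
  I4: { [P → g . x +] }  — shift
  I5: { [P → g x . +] }  — shift
  I6: { [P → g x + .] }  — reduce
  I7: { [P → + ) . )] }  — shift
  I8: { [P → + ) ) .] }  — reduce
  I9: { [L → ) . + P], [L → . ) + P], [L → . P )], [P → ) . L], [P → . ) L], [P → . + ) )], [P → . g x +], [P → .] }  — shift, reduce
  I10: { [P → ) L .] }  — reduce
  I11: { [L → P . )] }  — shift
  I12: { [L → P ) .] }  — reduce
  I13: { [L → ) + . P], [P → + . ) )], [P → . ) L], [P → . + ) )], [P → . g x +], [P → .] }  — shift, reduce
  I14: { [L → . ) + P], [L → . P )], [P → ) . L], [P → + ) . )], [P → . ) L], [P → . + ) )], [P → . g x +], [P → .] }  — shift, reduce
  I15: { [L → ) + P .] }  — reduce
  I16: { [L → ) . + P], [L → . ) + P], [L → . P )], [P → ) . L], [P → + ) ) .], [P → . ) L], [P → . + ) )], [P → . g x +], [P → .] }  — shift, 2 reduces

I16 contains complete items [P → .], [P → + ) ) .] — reduce-reduce conflict.

Answer: Yes — I16: [P → .] vs [P → + ) ) .]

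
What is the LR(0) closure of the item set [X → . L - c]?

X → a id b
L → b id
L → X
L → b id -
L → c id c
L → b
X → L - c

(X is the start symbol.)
Start with: [X → . L - c]
  [X → . L - c] has the dot before L: add [L → . b id], [L → . X], [L → . b id -], [L → . c id c], [L → . b]
  [L → . X] has the dot before X: add [X → . a id b]
No further items can be added.

CLOSURE = { [L → . X], [L → . b id -], [L → . b id], [L → . b], [L → . c id c], [X → . L - c], [X → . a id b] }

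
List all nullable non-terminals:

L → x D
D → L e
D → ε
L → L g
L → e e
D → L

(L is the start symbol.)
ε-productions: D → ε
So D is immediately nullable.
No further non-terminal can be added: every production for the remaining non-terminals contains a terminal or a non-nullable non-terminal.
Nullable = { 'D' }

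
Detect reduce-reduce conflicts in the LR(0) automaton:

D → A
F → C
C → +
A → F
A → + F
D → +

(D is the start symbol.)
Yes — I1: [C → + .] vs [D → + .]

Augment with D' → D and build the canonical LR(0) collection (I0 = CLOSURE({[D' → . D]}), then GOTO on every symbol after a dot until no new states appear). It has 8 states:
  I0: { [A → . + F], [A → . F], [C → . +], [D → . +], [D → . A], [D' → . D], [F → . C] }  — shift
  I1: { [A → + . F], [C → + .], [C → . +], [D → + .], [F → . C] }  — shift, 2 reduces
  I2: { [D → A .] }  — reduce
  I3: { [F → C .] }  — reduce
  I4: { [D' → D .] }  — accept
  I5: { [A → F .] }  — reduce
  I6: { [C → + .] }  — reduce
  I7: { [A → + F .] }  — reduce

I1 contains complete items [C → + .], [D → + .] — reduce-reduce conflict.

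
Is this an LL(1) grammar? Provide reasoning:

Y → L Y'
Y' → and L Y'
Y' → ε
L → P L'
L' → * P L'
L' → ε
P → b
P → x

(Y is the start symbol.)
Yes, the grammar is LL(1).

A grammar is LL(1) if for each non-terminal N with multiple productions, the predict sets of those productions are pairwise disjoint, where PREDICT(N → α) = (FIRST(α) \ {ε}) ∪ (FOLLOW(N) if α ⇒* ε).

Relevant sets:
  FOLLOW(Y') = { $ }
  FOLLOW(L') = { $, 'and' }

For Y':
  PREDICT(Y' → and L Y') = { 'and' }
  PREDICT(Y' → ε) = { $ }
For L':
  PREDICT(L' → '*' P L') = { '*' }
  PREDICT(L' → ε) = { $, 'and' }
For P:
  PREDICT(P → b) = { 'b' }
  PREDICT(P → x) = { 'x' }
Y, L have a single production, so nothing to check there.

All predict sets are disjoint. The grammar IS LL(1).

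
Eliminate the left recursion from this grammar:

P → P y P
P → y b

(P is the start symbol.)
P → y b P'
P' → y P P'
P' → ε

P is directly left-recursive. The standard transformation for
  A → A α₁ | ... | A α_m | β₁ | ... | β_n
is
  A  → β₁ A' | ... | β_n A'
  A' → α₁ A' | ... | α_m A' | ε

P → y b becomes P → y b P'
P → P y P becomes P' → y P P'
Add P' → ε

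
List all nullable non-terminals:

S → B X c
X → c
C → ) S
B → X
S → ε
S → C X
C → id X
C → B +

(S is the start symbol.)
ε-productions: S → ε
So S is immediately nullable.
No further non-terminal can be added: every production for the remaining non-terminals contains a terminal or a non-nullable non-terminal.
Nullable = { 'S' }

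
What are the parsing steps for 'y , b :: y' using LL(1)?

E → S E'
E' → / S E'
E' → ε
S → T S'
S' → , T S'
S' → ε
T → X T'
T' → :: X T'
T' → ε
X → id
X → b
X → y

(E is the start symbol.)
LL(1) parsing maintains a stack (initially the start symbol over $) and the input. At each step: if the stack top is a terminal, match it against the current input token; if it is a non-terminal N, replace it with the RHS of M[N, lookahead] (the unique production whose predict set contains the lookahead).

Stack is shown with the top on the left.

Stack            Input         Action
-------------------------------------
E $              y , b :: y $  output E → S E'
S E' $           y , b :: y $  output S → T S'
T S' E' $        y , b :: y $  output T → X T'
X T' S' E' $     y , b :: y $  output X → y
y T' S' E' $     y , b :: y $  match 'y'
T' S' E' $       , b :: y $    output T' → ε
S' E' $          , b :: y $    output S' → , T S'
, T S' E' $      , b :: y $    match ','
T S' E' $        b :: y $      output T → X T'
X T' S' E' $     b :: y $      output X → b
b T' S' E' $     b :: y $      match 'b'
T' S' E' $       :: y $        output T' → :: X T'
:: X T' S' E' $  :: y $        match '::'
X T' S' E' $     y $           output X → y
y T' S' E' $     y $           match 'y'
T' S' E' $       $             output T' → ε
S' E' $          $             output S' → ε
E' $             $             output E' → ε
$                $             accept

The string is accepted.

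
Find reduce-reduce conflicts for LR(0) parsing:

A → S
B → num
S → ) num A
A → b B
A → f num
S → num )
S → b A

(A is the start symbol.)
Augment with A' → A and build the canonical LR(0) collection (I0 = CLOSURE({[A' → . A]}), then GOTO on every symbol after a dot until no new states appear). It has 14 states:
  I0: { [A → . S], [A → . b B], [A → . f num], [A' → . A], [S → . ) num A], [S → . b A], [S → . num )] }  — shift
  I1: { [S → ) . num A] }  — shift
  I2: { [A' → A .] }  — accept
  I3: { [A → S .] }  — reduce
  I4: { [A → . S], [A → . b B], [A → . f num], [A → b . B], [B → . num], [S → . ) num A], [S → . b A], [S → . num )], [S → b . A] }  — shift
  I5: { [A → f . num] }  — shift
  I6: { [S → num . )] }  — shift
  I7: { [S → num ) .] }  — reduce
  I8: { [A → f num .] }  — reduce
  I9: { [S → b A .] }  — reduce
  I10: { [A → b B .] }  — reduce
  I11: { [B → num .], [S → num . )] }  — shift, reduce
  I12: { [A → . S], [A → . b B], [A → . f num], [S → ) num . A], [S → . ) num A], [S → . b A], [S → . num )] }  — shift
  I13: { [S → ) num A .] }  — reduce

No state contains more than one complete item.

Answer: No reduce-reduce conflicts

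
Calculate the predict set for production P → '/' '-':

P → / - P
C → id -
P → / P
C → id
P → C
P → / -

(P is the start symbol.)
{ '/' }

PREDICT(P → '/' '-') = (FIRST(RHS) \ {ε}) ∪ (FOLLOW(P) if ε ∈ FIRST(RHS), i.e. RHS ⇒* ε)
FIRST('/' '-') = { '/' }
ε ∉ FIRST('/' '-'), so FOLLOW(P) is not added.
PREDICT(P → '/' '-') = { '/' }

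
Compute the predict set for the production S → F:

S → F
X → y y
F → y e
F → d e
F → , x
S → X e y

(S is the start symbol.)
{ ',', 'd', 'y' }

PREDICT(S → F) = (FIRST(RHS) \ {ε}) ∪ (FOLLOW(S) if ε ∈ FIRST(RHS), i.e. RHS ⇒* ε)
FIRST(F) = { ',', 'd', 'y' }
FIRST(F) = { ',', 'd', 'y' }
ε ∉ FIRST(F), so FOLLOW(S) is not added.
PREDICT(S → F) = { ',', 'd', 'y' }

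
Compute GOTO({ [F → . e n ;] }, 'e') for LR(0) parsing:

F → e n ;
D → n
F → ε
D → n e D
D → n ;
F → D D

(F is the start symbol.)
GOTO(I, 'e') = CLOSURE({ [A → αX.β] : [A → α.Xβ] ∈ I, X = 'e' })

Items with dot before 'e', with the dot advanced:
  [F → . e n ;] → [F → e . n ;]
Closure adds nothing (no advanced item has the dot before a non-terminal).

GOTO = { [F → e . n ;] }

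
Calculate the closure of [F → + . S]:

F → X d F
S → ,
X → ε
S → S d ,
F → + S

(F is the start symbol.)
{ [F → + . S], [S → . ,], [S → . S d ,] }

Start with: [F → + . S]
  [F → + . S] has the dot before S: add [S → . ,], [S → . S d ,]
No further items can be added.

CLOSURE = { [F → + . S], [S → . ,], [S → . S d ,] }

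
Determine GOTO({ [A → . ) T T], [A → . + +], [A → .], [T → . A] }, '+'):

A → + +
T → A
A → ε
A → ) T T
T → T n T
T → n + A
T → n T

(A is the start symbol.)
{ [A → + . +] }

GOTO(I, '+') = CLOSURE({ [A → αX.β] : [A → α.Xβ] ∈ I, X = '+' })

Items with dot before '+', with the dot advanced:
  [A → . + +] → [A → + . +]
Closure adds nothing (no advanced item has the dot before a non-terminal).

GOTO = { [A → + . +] }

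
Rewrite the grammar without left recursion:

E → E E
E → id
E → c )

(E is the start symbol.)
E is directly left-recursive. The standard transformation for
  A → A α₁ | ... | A α_m | β₁ | ... | β_n
is
  A  → β₁ A' | ... | β_n A'
  A' → α₁ A' | ... | α_m A' | ε

E → id becomes E → id E'
E → c ) becomes E → c ) E'
E → E E becomes E' → E E'
Add E' → ε

Resulting grammar:
E → id E'
E → c ) E'
E' → E E'
E' → ε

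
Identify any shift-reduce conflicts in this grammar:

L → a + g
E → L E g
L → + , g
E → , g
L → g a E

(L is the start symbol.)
A shift-reduce conflict occurs when an LR(0) state has both:
  - a complete (reduce) item [A → α .] (dot at the end), and
  - a shift item [B → β . c γ] (dot before a terminal).

Augment with L' → L and build the canonical LR(0) collection (I0 = CLOSURE({[L' → . L]}), then GOTO on every symbol after a dot until no new states appear). It has 16 states:
  I0: { [L → . + , g], [L → . a + g], [L → . g a E], [L' → . L] }  — shift
  I1: { [L → + . , g] }  — shift
  I2: { [L' → L .] }  — accept
  I3: { [L → a . + g] }  — shift
  I4: { [L → g . a E] }  — shift
  I5: { [E → . , g], [E → . L E g], [L → . + , g], [L → . a + g], [L → . g a E], [L → g a . E] }  — shift
  I6: { [E → , . g] }  — shift
  I7: { [L → g a E .] }  — reduce
  I8: { [E → . , g], [E → . L E g], [E → L . E g], [L → . + , g], [L → . a + g], [L → . g a E] }  — shift
  I9: { [E → L E . g] }  — shift
  I10: { [E → L E g .] }  — reduce
  I11: { [E → , g .] }  — reduce
  I12: { [L → a + . g] }  — shift
  I13: { [L → a + g .] }  — reduce
  I14: { [L → + , . g] }  — shift
  I15: { [L → + , g .] }  — reduce

No state contains both a complete item and a shift item.

Answer: No shift-reduce conflicts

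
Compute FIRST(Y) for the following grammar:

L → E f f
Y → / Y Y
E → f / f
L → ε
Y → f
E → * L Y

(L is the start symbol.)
{ '/', 'f' }

To compute FIRST(Y), examine every production with Y on the left-hand side, reading each right-hand side left to right until a non-nullable symbol is reached.

From Y → / Y Y:
  - '/' is a terminal: add '/' and stop
From Y → f:
  - f is a terminal: add 'f' and stop

Collecting: FIRST(Y) = { '/', 'f' }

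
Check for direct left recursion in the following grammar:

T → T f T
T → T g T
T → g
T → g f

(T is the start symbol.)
T → T f T: LEFT RECURSIVE (starts with T)
T → T g T: LEFT RECURSIVE (starts with T)
T → g: starts with g
T → g f: starts with g

The grammar has direct left recursion on: T.

Answer: Yes, T is left-recursive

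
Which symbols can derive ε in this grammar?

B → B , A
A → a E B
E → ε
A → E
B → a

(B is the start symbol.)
{ 'A', 'E' }

A non-terminal is nullable if it can derive ε (the empty string): either it has an ε-production, or it has a production whose right-hand side consists entirely of nullable non-terminals.

ε-productions: E → ε
So E is immediately nullable.
A → E: every symbol on the right is nullable, so A is nullable too.
No further non-terminal can be added: every production for the remaining non-terminals contains a terminal or a non-nullable non-terminal.
Nullable = { 'A', 'E' }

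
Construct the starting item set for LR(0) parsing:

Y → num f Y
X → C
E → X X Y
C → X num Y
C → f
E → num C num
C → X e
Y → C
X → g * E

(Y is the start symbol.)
First, augment the grammar with Y' → Y
I₀ = CLOSURE({ [Y' → . Y] }):
  [Y' → . Y] has the dot before Y: add [Y → . num f Y], [Y → . C]
  [Y → . C] has the dot before C: add [C → . X num Y], [C → . f], [C → . X e]
  [C → . X num Y] has the dot before X: add [X → . C], [X → . g * E]
No further items can be added.

I₀ = { [C → . X e], [C → . X num Y], [C → . f], [X → . C], [X → . g * E], [Y → . C], [Y → . num f Y], [Y' → . Y] }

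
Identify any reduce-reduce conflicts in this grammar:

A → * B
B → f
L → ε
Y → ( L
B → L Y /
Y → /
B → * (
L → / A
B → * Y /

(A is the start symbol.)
Yes — I14: [B → * ( .] vs [L → .]

Augment with A' → A and build the canonical LR(0) collection (I0 = CLOSURE({[A' → . A]}), then GOTO on every symbol after a dot until no new states appear). It has 17 states:
  I0: { [A → . * B], [A' → . A] }  — shift
  I1: { [A → * . B], [B → . * (], [B → . * Y /], [B → . L Y /], [B → . f], [L → . / A], [L → .] }  — shift, reduce
  I2: { [A' → A .] }  — accept
  I3: { [B → * . (], [B → * . Y /], [Y → . ( L], [Y → . /] }  — shift
  I4: { [A → . * B], [L → / . A] }  — shift
  I5: { [A → * B .] }  — reduce
  I6: { [B → L . Y /], [Y → . ( L], [Y → . /] }  — shift
  I7: { [B → f .] }  — reduce
  I8: { [L → . / A], [L → .], [Y → ( . L] }  — shift, reduce
  I9: { [Y → / .] }  — reduce
  I10: { [B → L Y . /] }  — shift
  I11: { [B → L Y / .] }  — reduce
  I12: { [Y → ( L .] }  — reduce
  I13: { [L → / A .] }  — reduce
  I14: { [B → * ( .], [L → . / A], [L → .], [Y → ( . L] }  — shift, 2 reduces
  I15: { [B → * Y . /] }  — shift
  I16: { [B → * Y / .] }  — reduce

I14 contains complete items [B → * ( .], [L → .] — reduce-reduce conflict.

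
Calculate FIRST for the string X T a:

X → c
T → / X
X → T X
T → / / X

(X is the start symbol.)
FIRST sets of the non-terminals involved (from the grammar, by fixed-point iteration):
  FIRST(X) = { '/', 'c' }

To compute FIRST(X T a), process the symbols left to right:
Symbol X is a non-terminal. Add FIRST(X) \ {ε} = { '/', 'c' }
X is not nullable (ε ∉ FIRST(X)), so stop here.
FIRST(X T a) = { '/', 'c' }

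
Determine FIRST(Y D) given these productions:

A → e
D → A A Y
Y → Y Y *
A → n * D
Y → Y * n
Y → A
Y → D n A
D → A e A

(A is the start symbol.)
FIRST sets of the non-terminals involved (from the grammar, by fixed-point iteration):
  FIRST(Y) = { 'e', 'n' }

To compute FIRST(Y D), process the symbols left to right:
Symbol Y is a non-terminal. Add FIRST(Y) \ {ε} = { 'e', 'n' }
Y is not nullable (ε ∉ FIRST(Y)), so stop here.
FIRST(Y D) = { 'e', 'n' }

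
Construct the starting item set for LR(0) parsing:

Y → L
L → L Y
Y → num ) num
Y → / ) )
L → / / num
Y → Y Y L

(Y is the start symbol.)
First, augment the grammar with Y' → Y
I₀ = CLOSURE({ [Y' → . Y] }):
  [Y' → . Y] has the dot before Y: add [Y → . L], [Y → . num ) num], [Y → . / ) )], [Y → . Y Y L]
  [Y → . L] has the dot before L: add [L → . L Y], [L → . / / num]
No further items can be added.

I₀ = { [L → . / / num], [L → . L Y], [Y → . / ) )], [Y → . L], [Y → . Y Y L], [Y → . num ) num], [Y' → . Y] }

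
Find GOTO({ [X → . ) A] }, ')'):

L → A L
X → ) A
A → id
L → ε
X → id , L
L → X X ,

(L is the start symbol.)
GOTO(I, ')') = CLOSURE({ [A → αX.β] : [A → α.Xβ] ∈ I, X = ')' })

Items with dot before ')', with the dot advanced:
  [X → . ) A] → [X → ) . A]
Closure of the advanced items:
  [X → ) . A] has the dot before A: add [A → . id]

GOTO = { [A → . id], [X → ) . A] }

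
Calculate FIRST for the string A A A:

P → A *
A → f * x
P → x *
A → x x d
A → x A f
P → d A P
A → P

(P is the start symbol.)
{ 'd', 'f', 'x' }

FIRST sets of the non-terminals involved (from the grammar, by fixed-point iteration):
  FIRST(A) = { 'd', 'f', 'x' }

To compute FIRST(A A A), process the symbols left to right:
Symbol A is a non-terminal. Add FIRST(A) \ {ε} = { 'd', 'f', 'x' }
A is not nullable (ε ∉ FIRST(A)), so stop here.
FIRST(A A A) = { 'd', 'f', 'x' }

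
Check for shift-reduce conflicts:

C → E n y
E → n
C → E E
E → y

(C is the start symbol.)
Augment with C' → C and build the canonical LR(0) collection (I0 = CLOSURE({[C' → . C]}), then GOTO on every symbol after a dot until no new states appear). It has 8 states:
  I0: { [C → . E E], [C → . E n y], [C' → . C], [E → . n], [E → . y] }  — shift
  I1: { [C' → C .] }  — accept
  I2: { [C → E . E], [C → E . n y], [E → . n], [E → . y] }  — shift
  I3: { [E → n .] }  — reduce
  I4: { [E → y .] }  — reduce
  I5: { [C → E E .] }  — reduce
  I6: { [C → E n . y], [E → n .] }  — shift, reduce
  I7: { [C → E n y .] }  — reduce

I6 contains reduce item [E → n .] and shift item [C → E n . y] — shift-reduce conflict.

Answer: Yes — I6: [E → n .] vs [C → E n . y]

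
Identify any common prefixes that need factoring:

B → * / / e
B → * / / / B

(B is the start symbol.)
Yes, B has productions with common prefix '* / /'

Left-factoring is needed when two productions for the same non-terminal
share a common prefix on the right-hand side.

Productions for B:
  B → * / / e
  B → * / / / B

Found common prefix '* / /' in productions for B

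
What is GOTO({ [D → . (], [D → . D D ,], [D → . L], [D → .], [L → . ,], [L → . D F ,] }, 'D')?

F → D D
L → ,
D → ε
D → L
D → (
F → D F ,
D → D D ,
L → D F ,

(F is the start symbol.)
{ [D → . (], [D → . D D ,], [D → . L], [D → .], [D → D . D ,], [F → . D D], [F → . D F ,], [L → . ,], [L → . D F ,], [L → D . F ,] }

GOTO(I, 'D') = CLOSURE({ [A → αX.β] : [A → α.Xβ] ∈ I, X = 'D' })

Items with dot before 'D', with the dot advanced:
  [D → . D D ,] → [D → D . D ,]
  [L → . D F ,] → [L → D . F ,]
Closure of the advanced items:
  [D → D . D ,] has the dot before D: add [D → .], [D → . L], [D → . (], [D → . D D ,]
  [L → D . F ,] has the dot before F: add [F → . D D], [F → . D F ,]
  [D → . L] has the dot before L: add [L → . ,], [L → . D F ,]

GOTO = { [D → . (], [D → . D D ,], [D → . L], [D → .], [D → D . D ,], [F → . D D], [F → . D F ,], [L → . ,], [L → . D F ,], [L → D . F ,] }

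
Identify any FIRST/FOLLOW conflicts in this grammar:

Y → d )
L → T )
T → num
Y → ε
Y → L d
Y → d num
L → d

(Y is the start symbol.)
A FIRST/FOLLOW conflict occurs when a non-terminal N has a nullable alternative N → β (β ⇒* ε) and another alternative N → α with FIRST(α) ∩ FOLLOW(N) ≠ ∅: on such a lookahead the parser cannot decide between expanding α and letting N vanish via β.

Nullable non-terminals: Y.
FIRST sets used below: FIRST(L) = { 'd', 'num' }

Y: nullable alternative(s) Y → ε; FOLLOW(Y) = { $ }
  Y → d ): FIRST \ {ε} = { 'd' } — disjoint from FOLLOW(Y)
  Y → ε: FIRST \ {ε} = { } — this is the only nullable alternative, skip
  Y → L d: FIRST \ {ε} = { 'd', 'num' } — disjoint from FOLLOW(Y)
  Y → d num: FIRST \ {ε} = { 'd' } — disjoint from FOLLOW(Y)

L, T have no nullable alternative, so no FIRST/FOLLOW check is needed there.

No FIRST/FOLLOW conflicts found.

Answer: No FIRST/FOLLOW conflicts.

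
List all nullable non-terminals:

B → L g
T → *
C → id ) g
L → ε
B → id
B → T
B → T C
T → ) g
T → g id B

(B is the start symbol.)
{ 'L' }

A non-terminal is nullable if it can derive ε (the empty string): either it has an ε-production, or it has a production whose right-hand side consists entirely of nullable non-terminals.

ε-productions: L → ε
So L is immediately nullable.
No further non-terminal can be added: every production for the remaining non-terminals contains a terminal or a non-nullable non-terminal.
Nullable = { 'L' }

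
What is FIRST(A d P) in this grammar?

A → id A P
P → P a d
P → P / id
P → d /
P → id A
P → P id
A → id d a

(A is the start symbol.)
FIRST sets of the non-terminals involved (from the grammar, by fixed-point iteration):
  FIRST(A) = { 'id' }

To compute FIRST(A d P), process the symbols left to right:
Symbol A is a non-terminal. Add FIRST(A) \ {ε} = { 'id' }
A is not nullable (ε ∉ FIRST(A)), so stop here.
FIRST(A d P) = { 'id' }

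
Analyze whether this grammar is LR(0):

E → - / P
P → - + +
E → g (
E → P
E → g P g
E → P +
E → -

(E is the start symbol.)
No. Shift-reduce conflict between [E → - .] and [E → - . / P]

A grammar is LR(0) if no state in the canonical LR(0) collection has:
  - both a shift item (dot before a terminal) and a complete item (shift-reduce conflict), or
  - two or more complete items (reduce-reduce conflict; the accept item [E' → E .] counts as a complete item here).

Augment with E' → E and build the canonical LR(0) collection (I0 = CLOSURE({[E' → . E]}), then GOTO on every symbol after a dot until no new states appear). It has 14 states:
  I0: { [E → . - / P], [E → . -], [E → . P +], [E → . P], [E → . g (], [E → . g P g], [E' → . E], [P → . - + +] }  — shift
  I1: { [E → - . / P], [E → - .], [P → - . + +] }  — shift, reduce
  I2: { [E' → E .] }  — accept
  I3: { [E → P . +], [E → P .] }  — shift, reduce
  I4: { [E → g . (], [E → g . P g], [P → . - + +] }  — shift
  I5: { [E → g ( .] }  — reduce
  I6: { [P → - . + +] }  — shift
  I7: { [E → g P . g] }  — shift
  I8: { [E → g P g .] }  — reduce
  I9: { [P → - + . +] }  — shift
  I10: { [P → - + + .] }  — reduce
  I11: { [E → P + .] }  — reduce
  I12: { [E → - / . P], [P → . - + +] }  — shift
  I13: { [E → - / P .] }  — reduce

Conflict in state I1:
  Shift-reduce conflict between [E → - .] and [E → - . / P]
So the grammar is NOT LR(0).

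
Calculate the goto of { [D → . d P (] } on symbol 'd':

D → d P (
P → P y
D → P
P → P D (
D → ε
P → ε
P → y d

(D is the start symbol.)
GOTO(I, 'd') = CLOSURE({ [A → αX.β] : [A → α.Xβ] ∈ I, X = 'd' })

Items with dot before 'd', with the dot advanced:
  [D → . d P (] → [D → d . P (]
Closure of the advanced items:
  [D → d . P (] has the dot before P: add [P → . P y], [P → . P D (], [P → .], [P → . y d]

GOTO = { [D → d . P (], [P → . P D (], [P → . P y], [P → . y d], [P → .] }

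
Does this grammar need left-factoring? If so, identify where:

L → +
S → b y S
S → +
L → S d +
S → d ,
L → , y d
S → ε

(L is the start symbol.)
Left-factoring is needed when two productions for the same non-terminal
share a common prefix on the right-hand side.

Productions for L:
  L → +
  L → S d +
  L → , y d
Productions for S:
  S → b y S
  S → +
  S → d ,
  S → ε

No common prefixes found.

Answer: No, left-factoring is not needed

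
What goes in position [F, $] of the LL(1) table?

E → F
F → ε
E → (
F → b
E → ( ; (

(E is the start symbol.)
F → ε

To find M[F, $], we find productions for F where $ is in the predict set (PREDICT(N → α) = (FIRST(α) \ {ε}) ∪ (FOLLOW(N) if α ⇒* ε)).

Relevant sets:
  FOLLOW(F) = { $ }

F → ε: PREDICT = { $ }
  $ is in predict set, so this production goes in M[F, $]
F → b: PREDICT = { 'b' }

M[F, $] = F → ε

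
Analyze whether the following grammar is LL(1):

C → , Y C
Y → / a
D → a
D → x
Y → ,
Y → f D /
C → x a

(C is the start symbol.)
Yes, the grammar is LL(1).

A grammar is LL(1) if for each non-terminal N with multiple productions, the predict sets of those productions are pairwise disjoint, where PREDICT(N → α) = (FIRST(α) \ {ε}) ∪ (FOLLOW(N) if α ⇒* ε).

For C:
  PREDICT(C → ',' Y C) = { ',' }
  PREDICT(C → x a) = { 'x' }
For Y:
  PREDICT(Y → '/' a) = { '/' }
  PREDICT(Y → ',') = { ',' }
  PREDICT(Y → f D '/') = { 'f' }
For D:
  PREDICT(D → a) = { 'a' }
  PREDICT(D → x) = { 'x' }

All predict sets are disjoint. The grammar IS LL(1).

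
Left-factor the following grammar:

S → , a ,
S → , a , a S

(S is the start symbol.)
S → , a , S'
S' → ε
S' → a S

Left-factoring transforms A → αβ₁ | αβ₂ into A → αA' and A' → β₁ | β₂
(α is the longest common prefix among the alternatives). Repeat until
no nonterminal has two alternatives with a common prefix.

Round 1: S has alternatives sharing prefix ', a ,'. Introduce S': S → , a , S'
  Add: S' → ε
  Add: S' → a S

No remaining common prefixes — done.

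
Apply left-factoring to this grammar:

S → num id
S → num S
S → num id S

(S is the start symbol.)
S → num S'
S' → id S''
S'' → ε
S'' → S
S' → S

Left-factoring transforms A → αβ₁ | αβ₂ into A → αA' and A' → β₁ | β₂
(α is the longest common prefix among the alternatives). Repeat until
no nonterminal has two alternatives with a common prefix.

Round 1: S has alternatives sharing prefix 'num'. Introduce S': S → num S'
  Add: S' → id
  Add: S' → S
  Add: S' → id S

Round 2: S' has alternatives sharing prefix 'id'. Introduce S'': S' → id S''
  Add: S'' → ε
  Add: S'' → S

No remaining common prefixes — done.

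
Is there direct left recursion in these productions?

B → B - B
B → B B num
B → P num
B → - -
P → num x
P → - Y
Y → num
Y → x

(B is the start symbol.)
Yes, B is left-recursive

B → B - B: LEFT RECURSIVE (starts with B)
B → B B num: LEFT RECURSIVE (starts with B)
B → P num: starts with P
B → - -: starts with '-'
P → num x: starts with num
P → - Y: starts with '-'
Y → num: starts with num
Y → x: starts with x

The grammar has direct left recursion on: B.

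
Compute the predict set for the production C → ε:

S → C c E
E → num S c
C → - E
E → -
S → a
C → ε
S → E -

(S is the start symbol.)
PREDICT(C → ε) = (FIRST(RHS) \ {ε}) ∪ (FOLLOW(C) if ε ∈ FIRST(RHS), i.e. RHS ⇒* ε)
The right-hand side is ε (FIRST(ε) = { ε }), so the predict set is FOLLOW(C) = { 'c' }
PREDICT(C → ε) = { 'c' }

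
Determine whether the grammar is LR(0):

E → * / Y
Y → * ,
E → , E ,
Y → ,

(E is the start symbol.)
Yes, the grammar is LR(0)

Augment with E' → E and build the canonical LR(0) collection (I0 = CLOSURE({[E' → . E]}), then GOTO on every symbol after a dot until no new states appear). It has 11 states:
  I0: { [E → . * / Y], [E → . , E ,], [E' → . E] }  — shift
  I1: { [E → * . / Y] }  — shift
  I2: { [E → , . E ,], [E → . * / Y], [E → . , E ,] }  — shift
  I3: { [E' → E .] }  — accept
  I4: { [E → , E . ,] }  — shift
  I5: { [E → , E , .] }  — reduce
  I6: { [E → * / . Y], [Y → . * ,], [Y → . ,] }  — shift
  I7: { [Y → * . ,] }  — shift
  I8: { [Y → , .] }  — reduce
  I9: { [E → * / Y .] }  — reduce
  I10: { [Y → * , .] }  — reduce

Every state is either a pure shift/goto state or contains exactly one complete item and nothing to shift — no conflicts. The grammar is LR(0).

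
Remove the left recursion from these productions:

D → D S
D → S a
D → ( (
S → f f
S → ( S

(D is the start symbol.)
D is directly left-recursive. The standard transformation for
  A → A α₁ | ... | A α_m | β₁ | ... | β_n
is
  A  → β₁ A' | ... | β_n A'
  A' → α₁ A' | ... | α_m A' | ε

D → S a becomes D → S a D'
D → ( ( becomes D → ( ( D'
D → D S becomes D' → S D'
Add D' → ε

Productions for other non-terminals are unchanged:
  S → f f
  S → ( S

Resulting grammar:
D → S a D'
D → ( ( D'
D' → S D'
D' → ε
S → f f
S → ( S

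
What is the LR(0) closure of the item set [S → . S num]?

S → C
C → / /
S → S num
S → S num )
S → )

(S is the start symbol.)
To compute CLOSURE, for each item [A → α.Bβ] where B is a non-terminal, add [B → .γ] for all productions B → γ; repeat for the newly added items until nothing changes.

Start with: [S → . S num]
  [S → . S num] has the dot before S: add [S → . C], [S → . S num )], [S → . )]
  [S → . C] has the dot before C: add [C → . / /]
No further items can be added.

CLOSURE = { [C → . / /], [S → . )], [S → . C], [S → . S num )], [S → . S num] }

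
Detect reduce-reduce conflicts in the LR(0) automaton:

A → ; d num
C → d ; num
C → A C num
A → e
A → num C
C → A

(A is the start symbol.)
No reduce-reduce conflicts

A reduce-reduce conflict occurs when an LR(0) state has two complete items [A → α .] and [B → β .] — both call for a reduction, and with no lookahead the parser cannot choose between them.

Augment with A' → A and build the canonical LR(0) collection (I0 = CLOSURE({[A' → . A]}), then GOTO on every symbol after a dot until no new states appear). It has 14 states:
  I0: { [A → . ; d num], [A → . e], [A → . num C], [A' → . A] }  — shift
  I1: { [A → ; . d num] }  — shift
  I2: { [A' → A .] }  — accept
  I3: { [A → e .] }  — reduce
  I4: { [A → . ; d num], [A → . e], [A → . num C], [A → num . C], [C → . A C num], [C → . A], [C → . d ; num] }  — shift
  I5: { [A → . ; d num], [A → . e], [A → . num C], [C → . A C num], [C → . A], [C → . d ; num], [C → A . C num], [C → A .] }  — shift, reduce
  I6: { [A → num C .] }  — reduce
  I7: { [C → d . ; num] }  — shift
  I8: { [C → d ; . num] }  — shift
  I9: { [C → d ; num .] }  — reduce
  I10: { [C → A C . num] }  — shift
  I11: { [C → A C num .] }  — reduce
  I12: { [A → ; d . num] }  — shift
  I13: { [A → ; d num .] }  — reduce

No state contains more than one complete item.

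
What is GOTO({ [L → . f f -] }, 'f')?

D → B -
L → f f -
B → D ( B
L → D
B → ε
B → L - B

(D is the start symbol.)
{ [L → f . f -] }

GOTO(I, 'f') = CLOSURE({ [A → αX.β] : [A → α.Xβ] ∈ I, X = 'f' })

Items with dot before 'f', with the dot advanced:
  [L → . f f -] → [L → f . f -]
Closure adds nothing (no advanced item has the dot before a non-terminal).

GOTO = { [L → f . f -] }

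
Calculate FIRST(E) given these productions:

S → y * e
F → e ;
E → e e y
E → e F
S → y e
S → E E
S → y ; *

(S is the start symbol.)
{ 'e' }

To compute FIRST(E), examine every production with E on the left-hand side, reading each right-hand side left to right until a non-nullable symbol is reached.

From E → e e y:
  - e is a terminal: add 'e' and stop
From E → e F:
  - e is a terminal: add 'e' and stop

Collecting: FIRST(E) = { 'e' }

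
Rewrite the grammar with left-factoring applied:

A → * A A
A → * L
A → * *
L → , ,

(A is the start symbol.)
Left-factoring transforms A → αβ₁ | αβ₂ into A → αA' and A' → β₁ | β₂
(α is the longest common prefix among the alternatives). Repeat until
no nonterminal has two alternatives with a common prefix.

Round 1: A has alternatives sharing prefix '*'. Introduce A': A → * A'
  Add: A' → A A
  Add: A' → L
  Add: A' → *

No remaining common prefixes — done.

Resulting grammar:
A → * A'
A' → A A
A' → L
A' → *
L → , ,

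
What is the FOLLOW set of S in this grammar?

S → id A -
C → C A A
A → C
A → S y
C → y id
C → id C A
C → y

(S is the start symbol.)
{ $, 'y' }

To compute FOLLOW(S), find every occurrence of S on a right-hand side N → α S β: add FIRST(β) \ {ε}, and if β is empty or nullable also add FOLLOW(N). Iterate to a fixed point.

S is the start symbol, so $ ∈ FOLLOW(S).
In A → S y: S is followed by y, add FIRST(y) \ {ε} = { 'y' }

Taking the union: FOLLOW(S) = { $, 'y' }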